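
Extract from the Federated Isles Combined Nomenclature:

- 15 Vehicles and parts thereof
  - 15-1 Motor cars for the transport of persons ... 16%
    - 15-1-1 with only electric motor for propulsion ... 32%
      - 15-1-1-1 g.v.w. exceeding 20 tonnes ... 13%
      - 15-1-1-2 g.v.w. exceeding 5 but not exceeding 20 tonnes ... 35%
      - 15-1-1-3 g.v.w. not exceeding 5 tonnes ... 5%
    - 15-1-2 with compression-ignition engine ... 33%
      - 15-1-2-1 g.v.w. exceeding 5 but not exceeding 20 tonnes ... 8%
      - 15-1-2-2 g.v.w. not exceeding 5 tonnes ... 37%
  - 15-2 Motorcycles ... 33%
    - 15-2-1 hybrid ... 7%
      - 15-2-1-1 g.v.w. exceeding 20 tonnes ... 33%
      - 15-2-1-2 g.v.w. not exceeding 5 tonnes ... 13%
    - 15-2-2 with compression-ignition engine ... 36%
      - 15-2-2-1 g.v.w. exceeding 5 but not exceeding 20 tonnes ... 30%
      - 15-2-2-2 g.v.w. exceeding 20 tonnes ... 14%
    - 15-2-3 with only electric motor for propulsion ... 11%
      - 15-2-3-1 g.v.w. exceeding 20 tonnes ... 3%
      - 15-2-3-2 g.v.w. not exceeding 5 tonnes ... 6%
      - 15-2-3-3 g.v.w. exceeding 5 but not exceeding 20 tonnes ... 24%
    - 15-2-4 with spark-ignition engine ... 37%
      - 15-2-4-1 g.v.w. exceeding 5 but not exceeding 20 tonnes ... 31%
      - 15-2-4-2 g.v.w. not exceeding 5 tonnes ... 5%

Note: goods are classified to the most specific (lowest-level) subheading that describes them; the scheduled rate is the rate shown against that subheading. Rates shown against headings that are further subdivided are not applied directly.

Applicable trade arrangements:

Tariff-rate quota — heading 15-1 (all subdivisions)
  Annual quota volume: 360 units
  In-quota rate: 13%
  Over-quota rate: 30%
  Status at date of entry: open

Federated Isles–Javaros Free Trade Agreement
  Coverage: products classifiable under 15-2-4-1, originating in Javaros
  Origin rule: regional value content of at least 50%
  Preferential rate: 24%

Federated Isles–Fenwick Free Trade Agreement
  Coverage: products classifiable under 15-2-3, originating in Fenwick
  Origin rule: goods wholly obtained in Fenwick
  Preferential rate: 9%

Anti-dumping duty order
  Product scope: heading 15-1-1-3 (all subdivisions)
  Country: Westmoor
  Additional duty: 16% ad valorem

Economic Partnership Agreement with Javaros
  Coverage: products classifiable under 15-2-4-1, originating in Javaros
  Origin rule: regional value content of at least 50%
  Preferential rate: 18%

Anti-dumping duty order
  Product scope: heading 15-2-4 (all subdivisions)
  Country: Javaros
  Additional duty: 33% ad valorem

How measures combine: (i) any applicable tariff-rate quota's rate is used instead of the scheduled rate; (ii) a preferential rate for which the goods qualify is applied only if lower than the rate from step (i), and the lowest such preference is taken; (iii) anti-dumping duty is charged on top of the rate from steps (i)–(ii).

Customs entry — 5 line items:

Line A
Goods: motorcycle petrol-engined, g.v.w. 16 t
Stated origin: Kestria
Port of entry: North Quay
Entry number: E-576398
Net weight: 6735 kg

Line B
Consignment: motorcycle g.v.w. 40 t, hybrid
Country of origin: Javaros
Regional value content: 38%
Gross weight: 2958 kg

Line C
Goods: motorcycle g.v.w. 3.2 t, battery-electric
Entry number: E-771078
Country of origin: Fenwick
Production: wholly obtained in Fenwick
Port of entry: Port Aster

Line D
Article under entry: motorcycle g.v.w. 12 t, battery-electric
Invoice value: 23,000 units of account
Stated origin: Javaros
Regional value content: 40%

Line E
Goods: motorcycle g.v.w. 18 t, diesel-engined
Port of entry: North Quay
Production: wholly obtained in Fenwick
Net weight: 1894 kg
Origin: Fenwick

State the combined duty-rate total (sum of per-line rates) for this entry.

Line A: motorcycle → 15-2; petrol-engined → 15-2-4; g.v.w. 16 t → 15-2-4-1. Scheduled 31%. No special measure applies. → 31%.
Line B: motorcycle → 15-2; hybrid → 15-2-1; g.v.w. 40 t → 15-2-1-1. Scheduled 33%. Javaros agreement on 15-2-4-1: 15-2-1-1 not covered; Javaros agreement on 15-2-4-1: 15-2-1-1 not covered. → 33%.
Line C: motorcycle → 15-2; battery-electric → 15-2-3; g.v.w. 3.2 t → 15-2-3-2. Scheduled 6%. Fenwick agreement on 15-2-3: wholly obtained → 9% available; preference 9% not lower than 6% → no reduction. → 6%.
Line D: motorcycle → 15-2; battery-electric → 15-2-3; g.v.w. 12 t → 15-2-3-3. Scheduled 24%. Javaros agreement on 15-2-4-1: 15-2-3-3 not covered; Javaros agreement on 15-2-4-1: 15-2-3-3 not covered. → 24%.
Line E: motorcycle → 15-2; diesel-engined → 15-2-2; g.v.w. 18 t → 15-2-2-1. Scheduled 30%. Fenwick agreement on 15-2-3: 15-2-2-1 not covered. → 30%.
Sum: 31% + 33% + 6% + 24% + 30% = 124%.

124%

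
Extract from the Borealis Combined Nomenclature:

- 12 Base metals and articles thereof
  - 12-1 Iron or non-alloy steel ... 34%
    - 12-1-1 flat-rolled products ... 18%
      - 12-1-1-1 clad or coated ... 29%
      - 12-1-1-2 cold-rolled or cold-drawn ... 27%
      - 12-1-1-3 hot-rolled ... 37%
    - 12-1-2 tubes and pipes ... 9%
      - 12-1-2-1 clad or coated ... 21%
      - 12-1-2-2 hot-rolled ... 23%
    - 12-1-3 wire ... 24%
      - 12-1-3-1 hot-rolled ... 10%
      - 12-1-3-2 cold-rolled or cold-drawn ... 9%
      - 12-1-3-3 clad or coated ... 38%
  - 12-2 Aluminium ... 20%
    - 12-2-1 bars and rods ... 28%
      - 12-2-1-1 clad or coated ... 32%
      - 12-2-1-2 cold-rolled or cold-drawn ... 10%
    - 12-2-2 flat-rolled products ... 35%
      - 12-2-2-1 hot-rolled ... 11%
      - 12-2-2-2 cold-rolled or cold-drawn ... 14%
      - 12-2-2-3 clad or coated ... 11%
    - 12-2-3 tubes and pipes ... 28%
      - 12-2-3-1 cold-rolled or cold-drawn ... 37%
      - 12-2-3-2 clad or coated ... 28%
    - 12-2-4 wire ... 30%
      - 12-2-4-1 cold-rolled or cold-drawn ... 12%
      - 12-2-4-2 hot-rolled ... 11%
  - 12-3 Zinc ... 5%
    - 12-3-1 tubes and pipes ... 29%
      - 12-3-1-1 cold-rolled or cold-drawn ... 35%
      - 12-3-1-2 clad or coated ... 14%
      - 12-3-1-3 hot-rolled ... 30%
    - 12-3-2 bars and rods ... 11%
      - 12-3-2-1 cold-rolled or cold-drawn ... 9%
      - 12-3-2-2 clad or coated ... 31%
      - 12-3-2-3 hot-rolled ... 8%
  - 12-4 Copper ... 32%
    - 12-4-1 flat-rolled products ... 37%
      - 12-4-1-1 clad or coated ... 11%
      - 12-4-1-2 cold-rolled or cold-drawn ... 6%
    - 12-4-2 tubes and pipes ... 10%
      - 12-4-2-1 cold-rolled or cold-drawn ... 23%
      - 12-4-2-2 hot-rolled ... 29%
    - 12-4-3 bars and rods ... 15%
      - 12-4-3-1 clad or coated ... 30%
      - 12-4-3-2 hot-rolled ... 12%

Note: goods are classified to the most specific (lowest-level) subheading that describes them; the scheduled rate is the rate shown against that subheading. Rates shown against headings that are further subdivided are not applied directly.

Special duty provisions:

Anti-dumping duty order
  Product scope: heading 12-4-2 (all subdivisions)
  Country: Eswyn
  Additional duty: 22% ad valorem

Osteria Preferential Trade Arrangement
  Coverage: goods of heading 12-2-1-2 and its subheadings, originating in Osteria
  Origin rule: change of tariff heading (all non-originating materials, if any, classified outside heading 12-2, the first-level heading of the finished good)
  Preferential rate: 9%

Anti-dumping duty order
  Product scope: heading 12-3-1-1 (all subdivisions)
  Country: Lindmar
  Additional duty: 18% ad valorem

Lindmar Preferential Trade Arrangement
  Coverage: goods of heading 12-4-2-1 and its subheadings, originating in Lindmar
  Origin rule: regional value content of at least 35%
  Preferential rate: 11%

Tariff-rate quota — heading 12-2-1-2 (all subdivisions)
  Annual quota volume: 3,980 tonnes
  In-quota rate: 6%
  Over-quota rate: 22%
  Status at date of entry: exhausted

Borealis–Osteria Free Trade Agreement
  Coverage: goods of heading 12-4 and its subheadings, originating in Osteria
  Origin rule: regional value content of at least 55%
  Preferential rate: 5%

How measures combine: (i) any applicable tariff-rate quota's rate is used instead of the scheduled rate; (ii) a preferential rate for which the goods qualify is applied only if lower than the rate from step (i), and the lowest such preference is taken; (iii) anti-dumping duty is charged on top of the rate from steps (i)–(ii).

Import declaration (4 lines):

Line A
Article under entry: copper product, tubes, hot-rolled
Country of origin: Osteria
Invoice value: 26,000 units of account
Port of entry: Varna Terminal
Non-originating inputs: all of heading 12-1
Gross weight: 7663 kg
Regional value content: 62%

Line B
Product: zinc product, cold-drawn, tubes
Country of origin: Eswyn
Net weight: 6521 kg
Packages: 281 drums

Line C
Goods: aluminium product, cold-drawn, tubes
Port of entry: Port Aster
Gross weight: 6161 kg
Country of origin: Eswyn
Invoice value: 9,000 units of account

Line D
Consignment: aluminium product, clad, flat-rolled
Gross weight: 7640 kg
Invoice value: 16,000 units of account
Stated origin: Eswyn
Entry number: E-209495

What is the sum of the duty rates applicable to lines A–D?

Line A: copper → 12-4; tubes → 12-4-2; hot-rolled → 12-4-2-2. Scheduled 29%. Osteria agreement on 12-2-1-2: 12-4-2-2 not covered; Osteria agreement on 12-4: RVC ≥ 55% → 5% available; preferential 5%. → 5%.
Line B: zinc → 12-3; tubes → 12-3-1; cold-drawn → 12-3-1-1. Scheduled 35%. No special measure applies. → 35%.
Line C: aluminium → 12-2; tubes → 12-2-3; cold-drawn → 12-2-3-1. Scheduled 37%. No special measure applies. → 37%.
Line D: aluminium → 12-2; flat-rolled → 12-2-2; clad → 12-2-2-3. Scheduled 11%. No special measure applies. → 11%.
Sum: 5% + 35% + 37% + 11% = 88%.

88%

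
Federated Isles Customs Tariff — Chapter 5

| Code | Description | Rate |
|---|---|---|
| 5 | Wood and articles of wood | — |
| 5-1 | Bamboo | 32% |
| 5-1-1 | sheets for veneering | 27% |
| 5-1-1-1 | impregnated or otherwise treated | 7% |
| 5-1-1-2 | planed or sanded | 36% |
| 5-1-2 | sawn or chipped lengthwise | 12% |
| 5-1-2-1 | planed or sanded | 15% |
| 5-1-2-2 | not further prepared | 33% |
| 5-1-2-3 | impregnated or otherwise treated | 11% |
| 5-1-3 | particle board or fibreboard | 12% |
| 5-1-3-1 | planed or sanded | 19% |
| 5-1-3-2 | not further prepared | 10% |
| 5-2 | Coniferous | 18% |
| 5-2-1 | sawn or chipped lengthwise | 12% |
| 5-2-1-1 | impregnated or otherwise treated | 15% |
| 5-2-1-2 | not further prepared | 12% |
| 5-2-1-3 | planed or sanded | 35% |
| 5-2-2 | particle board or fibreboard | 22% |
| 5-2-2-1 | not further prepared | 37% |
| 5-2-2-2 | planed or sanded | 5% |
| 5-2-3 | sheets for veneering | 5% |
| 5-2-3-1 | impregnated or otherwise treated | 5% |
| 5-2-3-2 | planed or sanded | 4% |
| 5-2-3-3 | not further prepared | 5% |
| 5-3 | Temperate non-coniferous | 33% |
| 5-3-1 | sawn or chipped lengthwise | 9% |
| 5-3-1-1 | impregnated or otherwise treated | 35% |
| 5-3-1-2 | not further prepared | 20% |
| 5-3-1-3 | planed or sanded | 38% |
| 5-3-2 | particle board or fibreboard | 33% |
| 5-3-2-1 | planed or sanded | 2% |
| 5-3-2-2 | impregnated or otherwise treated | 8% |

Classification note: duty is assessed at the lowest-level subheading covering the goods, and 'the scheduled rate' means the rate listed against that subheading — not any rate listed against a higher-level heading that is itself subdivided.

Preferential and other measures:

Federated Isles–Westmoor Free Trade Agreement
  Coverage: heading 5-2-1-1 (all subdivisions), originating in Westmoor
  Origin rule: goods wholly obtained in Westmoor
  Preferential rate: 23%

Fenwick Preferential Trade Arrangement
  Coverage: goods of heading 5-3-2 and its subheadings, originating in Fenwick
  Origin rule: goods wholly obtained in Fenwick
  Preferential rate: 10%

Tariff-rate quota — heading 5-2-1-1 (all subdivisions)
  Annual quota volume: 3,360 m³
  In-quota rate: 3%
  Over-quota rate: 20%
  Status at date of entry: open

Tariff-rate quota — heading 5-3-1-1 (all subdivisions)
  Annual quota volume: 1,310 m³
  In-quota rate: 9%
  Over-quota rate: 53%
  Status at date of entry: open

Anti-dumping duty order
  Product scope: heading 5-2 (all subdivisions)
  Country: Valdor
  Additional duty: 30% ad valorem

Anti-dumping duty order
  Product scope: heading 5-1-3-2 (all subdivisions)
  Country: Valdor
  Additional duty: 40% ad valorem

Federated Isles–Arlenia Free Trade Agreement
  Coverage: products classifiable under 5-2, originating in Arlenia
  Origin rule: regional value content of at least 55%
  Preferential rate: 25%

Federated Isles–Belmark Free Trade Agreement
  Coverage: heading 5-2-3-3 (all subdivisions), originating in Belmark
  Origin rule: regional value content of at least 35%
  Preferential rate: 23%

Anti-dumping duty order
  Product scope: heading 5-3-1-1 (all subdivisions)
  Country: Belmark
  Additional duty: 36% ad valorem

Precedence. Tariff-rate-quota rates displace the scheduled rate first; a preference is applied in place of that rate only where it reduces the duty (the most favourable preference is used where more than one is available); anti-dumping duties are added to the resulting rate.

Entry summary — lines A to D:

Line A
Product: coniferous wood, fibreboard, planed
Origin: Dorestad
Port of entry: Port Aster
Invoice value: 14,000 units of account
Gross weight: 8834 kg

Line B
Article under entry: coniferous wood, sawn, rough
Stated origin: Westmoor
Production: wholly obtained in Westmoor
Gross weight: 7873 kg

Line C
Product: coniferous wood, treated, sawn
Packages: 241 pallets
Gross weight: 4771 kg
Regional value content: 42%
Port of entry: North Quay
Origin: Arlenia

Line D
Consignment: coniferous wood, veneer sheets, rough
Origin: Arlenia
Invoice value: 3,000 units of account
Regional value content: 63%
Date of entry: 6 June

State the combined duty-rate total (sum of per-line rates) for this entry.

Line A: coniferous → 5-2; fibreboard → 5-2-2; planed → 5-2-2-2. Scheduled 5%. No special measure applies. → 5%.
Line B: coniferous → 5-2; sawn → 5-2-1; rough → 5-2-1-2. Scheduled 12%. Westmoor agreement on 5-2-1-1: 5-2-1-2 not covered. → 12%.
Line C: coniferous → 5-2; sawn → 5-2-1; treated → 5-2-1-1. Scheduled 15%. quota on 5-2-1-1 open → in-quota 3%; Arlenia agreement on 5-2: RVC < 55%. → 3%.
Line D: coniferous → 5-2; veneer sheets → 5-2-3; rough → 5-2-3-3. Scheduled 5%. Arlenia agreement on 5-2: RVC ≥ 55% → 25% available; preference 25% not lower than 5% → no reduction. → 5%.
Sum: 5% + 12% + 3% + 5% = 25%.

25%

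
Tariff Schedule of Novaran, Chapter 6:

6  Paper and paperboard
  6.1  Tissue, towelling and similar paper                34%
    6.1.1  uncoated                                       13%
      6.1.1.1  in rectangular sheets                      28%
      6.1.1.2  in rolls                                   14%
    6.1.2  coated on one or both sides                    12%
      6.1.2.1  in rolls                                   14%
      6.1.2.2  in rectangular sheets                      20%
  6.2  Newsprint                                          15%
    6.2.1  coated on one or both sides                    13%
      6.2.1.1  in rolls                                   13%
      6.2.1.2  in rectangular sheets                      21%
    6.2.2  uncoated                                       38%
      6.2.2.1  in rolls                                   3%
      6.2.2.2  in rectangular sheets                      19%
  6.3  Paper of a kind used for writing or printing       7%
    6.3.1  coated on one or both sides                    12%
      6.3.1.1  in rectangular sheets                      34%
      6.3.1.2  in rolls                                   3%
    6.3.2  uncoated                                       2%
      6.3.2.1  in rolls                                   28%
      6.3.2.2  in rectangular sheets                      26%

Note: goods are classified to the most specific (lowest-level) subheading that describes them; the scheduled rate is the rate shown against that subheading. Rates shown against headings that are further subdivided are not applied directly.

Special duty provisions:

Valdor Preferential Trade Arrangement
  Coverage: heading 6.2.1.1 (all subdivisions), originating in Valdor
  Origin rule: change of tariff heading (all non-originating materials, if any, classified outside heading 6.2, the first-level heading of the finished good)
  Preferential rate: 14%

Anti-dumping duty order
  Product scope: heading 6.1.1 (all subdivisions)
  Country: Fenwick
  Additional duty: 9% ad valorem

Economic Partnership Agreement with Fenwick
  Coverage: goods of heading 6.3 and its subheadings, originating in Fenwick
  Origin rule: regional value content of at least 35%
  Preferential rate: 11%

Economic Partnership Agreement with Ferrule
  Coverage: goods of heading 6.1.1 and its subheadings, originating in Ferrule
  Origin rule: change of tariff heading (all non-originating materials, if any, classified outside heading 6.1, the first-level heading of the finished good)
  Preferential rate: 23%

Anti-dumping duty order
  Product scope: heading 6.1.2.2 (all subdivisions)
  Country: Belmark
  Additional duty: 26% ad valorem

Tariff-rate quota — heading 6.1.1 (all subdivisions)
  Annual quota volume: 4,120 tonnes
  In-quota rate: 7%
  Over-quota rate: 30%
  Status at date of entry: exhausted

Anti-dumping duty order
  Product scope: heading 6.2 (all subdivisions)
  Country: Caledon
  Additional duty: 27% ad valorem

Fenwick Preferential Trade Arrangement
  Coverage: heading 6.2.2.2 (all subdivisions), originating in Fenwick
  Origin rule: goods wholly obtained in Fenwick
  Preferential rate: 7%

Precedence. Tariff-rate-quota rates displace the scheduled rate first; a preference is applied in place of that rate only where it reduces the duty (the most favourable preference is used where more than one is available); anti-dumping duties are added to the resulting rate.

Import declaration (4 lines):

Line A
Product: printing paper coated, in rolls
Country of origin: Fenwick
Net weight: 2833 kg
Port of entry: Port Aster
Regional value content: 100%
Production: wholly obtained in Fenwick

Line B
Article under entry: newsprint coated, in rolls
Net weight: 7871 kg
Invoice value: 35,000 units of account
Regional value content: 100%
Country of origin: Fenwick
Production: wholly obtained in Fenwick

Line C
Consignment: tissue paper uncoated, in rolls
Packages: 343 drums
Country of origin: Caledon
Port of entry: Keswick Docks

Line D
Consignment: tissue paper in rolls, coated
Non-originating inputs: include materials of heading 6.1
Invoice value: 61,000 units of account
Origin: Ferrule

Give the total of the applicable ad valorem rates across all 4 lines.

Line A: printing paper → 6.3; coated → 6.3.1; in rolls → 6.3.1.2. Scheduled 3%. Fenwick agreement on 6.3: RVC ≥ 35% → 11% available; Fenwick agreement on 6.2.2.2: 6.3.1.2 not covered; preference 11% not lower than 3% → no reduction. → 3%.
Line B: newsprint → 6.2; coated → 6.2.1; in rolls → 6.2.1.1. Scheduled 13%. Fenwick agreement on 6.3: 6.2.1.1 not covered; Fenwick agreement on 6.2.2.2: 6.2.1.1 not covered. → 13%.
Line C: tissue paper → 6.1; uncoated → 6.1.1; in rolls → 6.1.1.2. Scheduled 14%. quota on 6.1.1 exhausted → over-quota 30%. → 30%.
Line D: tissue paper → 6.1; coated → 6.1.2; in rolls → 6.1.2.1. Scheduled 14%. Ferrule agreement on 6.1.1: 6.1.2.1 not covered. → 14%.
Sum: 3% + 13% + 30% + 14% = 60%.

60%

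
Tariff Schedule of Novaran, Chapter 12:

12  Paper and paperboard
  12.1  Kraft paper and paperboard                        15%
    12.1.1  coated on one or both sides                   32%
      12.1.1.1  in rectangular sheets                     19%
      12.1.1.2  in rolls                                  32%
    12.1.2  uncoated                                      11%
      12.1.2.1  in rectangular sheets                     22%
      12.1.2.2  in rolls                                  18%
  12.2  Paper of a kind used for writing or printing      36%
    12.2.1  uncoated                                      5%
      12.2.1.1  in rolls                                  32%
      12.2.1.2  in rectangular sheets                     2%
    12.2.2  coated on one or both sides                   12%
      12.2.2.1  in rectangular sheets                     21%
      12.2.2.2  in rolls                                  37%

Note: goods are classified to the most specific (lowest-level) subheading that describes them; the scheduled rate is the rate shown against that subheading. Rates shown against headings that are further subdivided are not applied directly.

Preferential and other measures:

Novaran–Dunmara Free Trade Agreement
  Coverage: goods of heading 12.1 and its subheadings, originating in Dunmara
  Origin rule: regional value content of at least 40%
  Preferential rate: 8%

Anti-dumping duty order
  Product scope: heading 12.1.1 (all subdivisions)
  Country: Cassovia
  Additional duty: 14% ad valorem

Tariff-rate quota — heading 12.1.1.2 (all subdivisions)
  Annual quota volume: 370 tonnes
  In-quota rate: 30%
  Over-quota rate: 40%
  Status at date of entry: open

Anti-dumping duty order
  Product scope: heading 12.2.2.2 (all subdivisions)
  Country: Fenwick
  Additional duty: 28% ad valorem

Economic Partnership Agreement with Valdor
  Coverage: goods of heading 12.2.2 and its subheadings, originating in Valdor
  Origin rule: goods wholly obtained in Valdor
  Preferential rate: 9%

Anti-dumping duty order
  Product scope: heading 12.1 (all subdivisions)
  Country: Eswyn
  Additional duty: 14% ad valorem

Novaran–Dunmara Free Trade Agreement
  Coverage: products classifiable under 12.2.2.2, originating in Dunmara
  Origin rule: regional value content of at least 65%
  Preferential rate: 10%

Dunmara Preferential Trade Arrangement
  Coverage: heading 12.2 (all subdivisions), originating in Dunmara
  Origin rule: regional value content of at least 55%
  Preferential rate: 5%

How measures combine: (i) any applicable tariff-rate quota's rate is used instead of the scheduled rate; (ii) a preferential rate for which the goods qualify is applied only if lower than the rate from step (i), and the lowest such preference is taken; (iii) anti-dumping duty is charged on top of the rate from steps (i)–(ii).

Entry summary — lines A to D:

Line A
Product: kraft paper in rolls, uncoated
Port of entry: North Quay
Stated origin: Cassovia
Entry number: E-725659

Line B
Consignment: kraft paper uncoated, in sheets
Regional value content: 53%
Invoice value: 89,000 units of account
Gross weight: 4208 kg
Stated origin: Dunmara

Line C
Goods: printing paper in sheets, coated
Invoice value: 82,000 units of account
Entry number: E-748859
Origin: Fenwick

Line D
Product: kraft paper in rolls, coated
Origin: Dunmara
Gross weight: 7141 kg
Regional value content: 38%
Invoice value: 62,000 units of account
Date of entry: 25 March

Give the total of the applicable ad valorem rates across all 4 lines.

77%

Line A: kraft paper → 12.1; uncoated → 12.1.2; in rolls → 12.1.2.2. Scheduled 18%. No special measure applies. → 18%.
Line B: kraft paper → 12.1; uncoated → 12.1.2; in sheets → 12.1.2.1. Scheduled 22%. Dunmara agreement on 12.1: RVC ≥ 40% → 8% available; Dunmara agreement on 12.2.2.2: 12.1.2.1 not covered; Dunmara agreement on 12.2: 12.1.2.1 not covered; preferential 8%. → 8%.
Line C: printing paper → 12.2; coated → 12.2.2; in sheets → 12.2.2.1. Scheduled 21%. No special measure applies. → 21%.
Line D: kraft paper → 12.1; coated → 12.1.1; in rolls → 12.1.1.2. Scheduled 32%. quota on 12.1.1.2 open → in-quota 30%; Dunmara agreement on 12.1: RVC < 40%; Dunmara agreement on 12.2.2.2: 12.1.1.2 not covered; Dunmara agreement on 12.2: 12.1.1.2 not covered. → 30%.
Sum: 18% + 8% + 21% + 30% = 77%.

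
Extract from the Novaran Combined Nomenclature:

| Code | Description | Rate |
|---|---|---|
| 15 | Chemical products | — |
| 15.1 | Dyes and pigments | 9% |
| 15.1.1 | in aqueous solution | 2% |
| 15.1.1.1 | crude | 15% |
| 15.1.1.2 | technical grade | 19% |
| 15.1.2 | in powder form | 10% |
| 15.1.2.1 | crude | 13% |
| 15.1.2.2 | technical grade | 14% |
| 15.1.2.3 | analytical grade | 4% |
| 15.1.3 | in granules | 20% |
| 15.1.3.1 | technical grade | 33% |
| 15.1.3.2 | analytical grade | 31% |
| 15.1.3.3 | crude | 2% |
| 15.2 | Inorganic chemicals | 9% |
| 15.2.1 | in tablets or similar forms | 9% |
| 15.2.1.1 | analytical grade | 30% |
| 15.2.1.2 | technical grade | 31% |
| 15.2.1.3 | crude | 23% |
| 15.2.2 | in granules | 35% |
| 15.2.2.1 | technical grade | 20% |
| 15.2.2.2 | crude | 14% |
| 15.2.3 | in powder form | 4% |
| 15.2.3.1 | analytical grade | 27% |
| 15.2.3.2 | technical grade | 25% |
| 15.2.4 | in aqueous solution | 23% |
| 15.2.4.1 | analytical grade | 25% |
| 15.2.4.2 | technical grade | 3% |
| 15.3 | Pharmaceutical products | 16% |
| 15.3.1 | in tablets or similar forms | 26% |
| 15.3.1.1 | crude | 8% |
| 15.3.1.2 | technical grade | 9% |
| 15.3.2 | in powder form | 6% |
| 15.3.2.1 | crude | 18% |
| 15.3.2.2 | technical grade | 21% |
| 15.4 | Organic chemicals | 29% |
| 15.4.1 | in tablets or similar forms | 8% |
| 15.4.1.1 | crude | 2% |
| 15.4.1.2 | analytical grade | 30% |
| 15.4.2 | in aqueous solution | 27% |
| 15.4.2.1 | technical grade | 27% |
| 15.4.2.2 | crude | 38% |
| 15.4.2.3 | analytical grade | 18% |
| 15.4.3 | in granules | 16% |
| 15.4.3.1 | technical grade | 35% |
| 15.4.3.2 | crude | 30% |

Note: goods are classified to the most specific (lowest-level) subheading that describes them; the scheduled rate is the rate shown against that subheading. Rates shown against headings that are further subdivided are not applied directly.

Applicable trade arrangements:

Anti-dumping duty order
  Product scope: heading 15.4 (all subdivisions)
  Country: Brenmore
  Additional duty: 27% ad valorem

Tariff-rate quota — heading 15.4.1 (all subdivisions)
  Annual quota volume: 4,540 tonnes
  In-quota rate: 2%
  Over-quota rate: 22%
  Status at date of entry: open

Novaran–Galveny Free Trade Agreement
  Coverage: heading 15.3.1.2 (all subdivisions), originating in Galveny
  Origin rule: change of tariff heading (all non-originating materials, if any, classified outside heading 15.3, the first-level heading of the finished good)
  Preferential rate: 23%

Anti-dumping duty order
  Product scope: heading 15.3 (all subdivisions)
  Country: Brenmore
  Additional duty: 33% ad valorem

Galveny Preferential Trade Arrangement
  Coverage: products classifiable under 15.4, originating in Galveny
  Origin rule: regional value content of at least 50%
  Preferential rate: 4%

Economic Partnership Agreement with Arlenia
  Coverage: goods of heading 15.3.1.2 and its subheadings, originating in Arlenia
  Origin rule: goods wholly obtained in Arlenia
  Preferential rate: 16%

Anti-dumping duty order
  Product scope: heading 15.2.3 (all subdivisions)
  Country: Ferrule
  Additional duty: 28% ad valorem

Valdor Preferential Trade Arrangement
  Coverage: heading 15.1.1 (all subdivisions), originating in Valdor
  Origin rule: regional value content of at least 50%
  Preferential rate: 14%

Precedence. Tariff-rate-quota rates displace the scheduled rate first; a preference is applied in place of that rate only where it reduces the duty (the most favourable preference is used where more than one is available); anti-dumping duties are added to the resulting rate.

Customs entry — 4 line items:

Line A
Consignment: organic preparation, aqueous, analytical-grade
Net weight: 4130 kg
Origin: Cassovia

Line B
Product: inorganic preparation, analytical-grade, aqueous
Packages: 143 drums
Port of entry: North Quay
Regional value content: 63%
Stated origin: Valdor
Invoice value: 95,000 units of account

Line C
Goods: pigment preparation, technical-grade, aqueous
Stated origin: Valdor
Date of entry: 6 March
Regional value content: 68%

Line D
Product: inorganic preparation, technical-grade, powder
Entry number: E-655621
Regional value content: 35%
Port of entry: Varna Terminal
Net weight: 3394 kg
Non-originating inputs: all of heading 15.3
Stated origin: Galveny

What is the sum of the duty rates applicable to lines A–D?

82%

Line A: organic → 15.4; aqueous → 15.4.2; analytical-grade → 15.4.2.3. Scheduled 18%. No special measure applies. → 18%.
Line B: inorganic → 15.2; aqueous → 15.2.4; analytical-grade → 15.2.4.1. Scheduled 25%. Valdor agreement on 15.1.1: 15.2.4.1 not covered. → 25%.
Line C: pigment → 15.1; aqueous → 15.1.1; technical-grade → 15.1.1.2. Scheduled 19%. Valdor agreement on 15.1.1: RVC ≥ 50% → 14% available; preferential 14%. → 14%.
Line D: inorganic → 15.2; powder → 15.2.3; technical-grade → 15.2.3.2. Scheduled 25%. Galveny agreement on 15.3.1.2: 15.2.3.2 not covered; Galveny agreement on 15.4: 15.2.3.2 not covered. → 25%.
Sum: 18% + 25% + 14% + 25% = 82%.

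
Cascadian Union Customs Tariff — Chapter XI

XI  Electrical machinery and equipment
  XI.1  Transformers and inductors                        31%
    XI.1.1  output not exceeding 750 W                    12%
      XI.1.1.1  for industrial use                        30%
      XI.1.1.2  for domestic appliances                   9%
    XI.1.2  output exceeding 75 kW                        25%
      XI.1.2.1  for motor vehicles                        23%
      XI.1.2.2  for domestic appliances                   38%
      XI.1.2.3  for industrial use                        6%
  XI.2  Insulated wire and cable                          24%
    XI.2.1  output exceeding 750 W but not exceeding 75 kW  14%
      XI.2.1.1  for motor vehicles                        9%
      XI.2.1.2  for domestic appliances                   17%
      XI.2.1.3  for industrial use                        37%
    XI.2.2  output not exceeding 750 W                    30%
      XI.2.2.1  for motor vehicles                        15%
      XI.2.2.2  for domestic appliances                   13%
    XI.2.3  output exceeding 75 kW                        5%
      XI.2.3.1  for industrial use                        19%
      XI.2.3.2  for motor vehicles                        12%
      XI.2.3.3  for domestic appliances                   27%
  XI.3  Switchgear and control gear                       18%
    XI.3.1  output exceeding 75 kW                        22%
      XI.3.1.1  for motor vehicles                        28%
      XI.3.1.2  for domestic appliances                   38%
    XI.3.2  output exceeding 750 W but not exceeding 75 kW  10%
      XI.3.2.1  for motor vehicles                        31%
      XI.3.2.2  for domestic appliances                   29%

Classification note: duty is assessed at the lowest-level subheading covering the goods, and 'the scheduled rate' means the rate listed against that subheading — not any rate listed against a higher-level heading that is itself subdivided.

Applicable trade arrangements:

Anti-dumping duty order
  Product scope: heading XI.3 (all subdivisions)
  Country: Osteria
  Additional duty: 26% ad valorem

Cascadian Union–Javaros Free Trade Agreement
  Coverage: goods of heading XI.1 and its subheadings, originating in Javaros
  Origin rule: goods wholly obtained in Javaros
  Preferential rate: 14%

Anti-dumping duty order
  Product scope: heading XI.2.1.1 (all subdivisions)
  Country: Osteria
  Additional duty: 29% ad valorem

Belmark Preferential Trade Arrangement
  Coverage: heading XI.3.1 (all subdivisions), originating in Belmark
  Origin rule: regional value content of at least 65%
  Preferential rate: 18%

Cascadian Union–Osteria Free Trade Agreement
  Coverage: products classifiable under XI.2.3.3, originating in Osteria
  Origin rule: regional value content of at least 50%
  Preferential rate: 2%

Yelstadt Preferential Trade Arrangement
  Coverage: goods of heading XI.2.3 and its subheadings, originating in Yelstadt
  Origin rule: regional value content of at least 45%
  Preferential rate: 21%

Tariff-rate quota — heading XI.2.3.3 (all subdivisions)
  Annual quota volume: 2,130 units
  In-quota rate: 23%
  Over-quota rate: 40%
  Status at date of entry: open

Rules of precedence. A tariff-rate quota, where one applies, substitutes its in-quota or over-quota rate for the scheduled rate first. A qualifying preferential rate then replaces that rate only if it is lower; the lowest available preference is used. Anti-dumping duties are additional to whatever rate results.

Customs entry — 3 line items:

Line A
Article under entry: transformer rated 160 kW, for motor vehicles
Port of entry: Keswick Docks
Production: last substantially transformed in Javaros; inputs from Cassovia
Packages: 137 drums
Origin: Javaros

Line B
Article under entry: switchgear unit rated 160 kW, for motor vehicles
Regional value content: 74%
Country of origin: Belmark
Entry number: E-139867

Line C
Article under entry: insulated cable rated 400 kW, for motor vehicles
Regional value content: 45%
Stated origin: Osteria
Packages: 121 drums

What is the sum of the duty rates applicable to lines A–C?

Line A: transformer → XI.1; rated 160 kW → XI.1.2; for motor vehicles → XI.1.2.1. Scheduled 23%. Javaros agreement on XI.1: not wholly obtained. → 23%.
Line B: switchgear unit → XI.3; rated 160 kW → XI.3.1; for motor vehicles → XI.3.1.1. Scheduled 28%. Belmark agreement on XI.3.1: RVC ≥ 65% → 18% available; preferential 18%. → 18%.
Line C: insulated cable → XI.2; rated 400 kW → XI.2.3; for motor vehicles → XI.2.3.2. Scheduled 12%. Osteria agreement on XI.2.3.3: XI.2.3.2 not covered. → 12%.
Sum: 23% + 18% + 12% = 53%.

53%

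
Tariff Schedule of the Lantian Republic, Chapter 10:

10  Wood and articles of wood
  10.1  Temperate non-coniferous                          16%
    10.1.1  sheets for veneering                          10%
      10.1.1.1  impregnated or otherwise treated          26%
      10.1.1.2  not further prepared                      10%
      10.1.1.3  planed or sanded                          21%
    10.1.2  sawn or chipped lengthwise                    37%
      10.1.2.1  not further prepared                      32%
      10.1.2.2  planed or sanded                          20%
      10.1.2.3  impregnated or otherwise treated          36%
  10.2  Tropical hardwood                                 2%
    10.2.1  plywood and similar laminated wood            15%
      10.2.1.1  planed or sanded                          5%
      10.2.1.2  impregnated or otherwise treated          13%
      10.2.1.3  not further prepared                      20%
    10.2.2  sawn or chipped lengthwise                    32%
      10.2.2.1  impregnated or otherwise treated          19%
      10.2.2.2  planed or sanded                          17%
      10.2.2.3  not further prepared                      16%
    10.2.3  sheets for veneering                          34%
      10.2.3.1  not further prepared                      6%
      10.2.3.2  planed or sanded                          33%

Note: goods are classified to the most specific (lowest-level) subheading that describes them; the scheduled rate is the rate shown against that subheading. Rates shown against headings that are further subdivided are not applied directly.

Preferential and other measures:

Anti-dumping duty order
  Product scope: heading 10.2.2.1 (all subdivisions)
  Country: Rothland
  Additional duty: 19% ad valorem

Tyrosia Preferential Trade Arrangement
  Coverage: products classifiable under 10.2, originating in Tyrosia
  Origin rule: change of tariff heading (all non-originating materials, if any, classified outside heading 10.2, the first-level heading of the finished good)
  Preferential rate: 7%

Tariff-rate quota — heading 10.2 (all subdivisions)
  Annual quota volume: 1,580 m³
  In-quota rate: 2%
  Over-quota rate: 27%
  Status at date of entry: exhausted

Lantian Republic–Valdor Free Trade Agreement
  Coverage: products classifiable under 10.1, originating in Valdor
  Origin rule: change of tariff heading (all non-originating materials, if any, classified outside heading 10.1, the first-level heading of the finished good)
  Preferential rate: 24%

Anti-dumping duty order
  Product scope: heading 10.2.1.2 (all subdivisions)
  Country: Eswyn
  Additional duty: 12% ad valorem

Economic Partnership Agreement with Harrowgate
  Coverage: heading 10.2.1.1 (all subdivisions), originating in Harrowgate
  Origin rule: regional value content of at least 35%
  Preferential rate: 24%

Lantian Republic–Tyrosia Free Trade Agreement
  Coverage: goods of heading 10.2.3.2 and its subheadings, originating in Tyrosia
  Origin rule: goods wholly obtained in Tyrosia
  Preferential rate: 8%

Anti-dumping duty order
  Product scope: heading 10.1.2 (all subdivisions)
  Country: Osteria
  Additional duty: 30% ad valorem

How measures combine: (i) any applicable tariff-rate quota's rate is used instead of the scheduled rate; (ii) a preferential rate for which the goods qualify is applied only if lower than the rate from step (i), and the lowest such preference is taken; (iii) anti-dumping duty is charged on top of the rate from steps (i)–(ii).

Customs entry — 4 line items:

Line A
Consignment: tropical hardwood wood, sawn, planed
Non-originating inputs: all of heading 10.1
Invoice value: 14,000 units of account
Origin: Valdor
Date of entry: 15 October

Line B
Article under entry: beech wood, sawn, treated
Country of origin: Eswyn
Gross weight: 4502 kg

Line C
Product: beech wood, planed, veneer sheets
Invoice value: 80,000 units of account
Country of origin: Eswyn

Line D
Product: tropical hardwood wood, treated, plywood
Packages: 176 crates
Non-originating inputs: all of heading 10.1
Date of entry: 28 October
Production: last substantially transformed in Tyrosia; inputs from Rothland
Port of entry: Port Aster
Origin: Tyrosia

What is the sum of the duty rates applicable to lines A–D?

91%

Line A: tropical hardwood → 10.2; sawn → 10.2.2; planed → 10.2.2.2. Scheduled 17%. quota on 10.2 exhausted → over-quota 27%; Valdor agreement on 10.1: 10.2.2.2 not covered. → 27%.
Line B: beech → 10.1; sawn → 10.1.2; treated → 10.1.2.3. Scheduled 36%. No special measure applies. → 36%.
Line C: beech → 10.1; veneer sheets → 10.1.1; planed → 10.1.1.3. Scheduled 21%. No special measure applies. → 21%.
Line D: tropical hardwood → 10.2; plywood → 10.2.1; treated → 10.2.1.2. Scheduled 13%. quota on 10.2 exhausted → over-quota 27%; Tyrosia agreement on 10.2: CTH met → 7% available; Tyrosia agreement on 10.2.3.2: 10.2.1.2 not covered; preferential 7%. → 7%.
Sum: 27% + 36% + 21% + 7% = 91%.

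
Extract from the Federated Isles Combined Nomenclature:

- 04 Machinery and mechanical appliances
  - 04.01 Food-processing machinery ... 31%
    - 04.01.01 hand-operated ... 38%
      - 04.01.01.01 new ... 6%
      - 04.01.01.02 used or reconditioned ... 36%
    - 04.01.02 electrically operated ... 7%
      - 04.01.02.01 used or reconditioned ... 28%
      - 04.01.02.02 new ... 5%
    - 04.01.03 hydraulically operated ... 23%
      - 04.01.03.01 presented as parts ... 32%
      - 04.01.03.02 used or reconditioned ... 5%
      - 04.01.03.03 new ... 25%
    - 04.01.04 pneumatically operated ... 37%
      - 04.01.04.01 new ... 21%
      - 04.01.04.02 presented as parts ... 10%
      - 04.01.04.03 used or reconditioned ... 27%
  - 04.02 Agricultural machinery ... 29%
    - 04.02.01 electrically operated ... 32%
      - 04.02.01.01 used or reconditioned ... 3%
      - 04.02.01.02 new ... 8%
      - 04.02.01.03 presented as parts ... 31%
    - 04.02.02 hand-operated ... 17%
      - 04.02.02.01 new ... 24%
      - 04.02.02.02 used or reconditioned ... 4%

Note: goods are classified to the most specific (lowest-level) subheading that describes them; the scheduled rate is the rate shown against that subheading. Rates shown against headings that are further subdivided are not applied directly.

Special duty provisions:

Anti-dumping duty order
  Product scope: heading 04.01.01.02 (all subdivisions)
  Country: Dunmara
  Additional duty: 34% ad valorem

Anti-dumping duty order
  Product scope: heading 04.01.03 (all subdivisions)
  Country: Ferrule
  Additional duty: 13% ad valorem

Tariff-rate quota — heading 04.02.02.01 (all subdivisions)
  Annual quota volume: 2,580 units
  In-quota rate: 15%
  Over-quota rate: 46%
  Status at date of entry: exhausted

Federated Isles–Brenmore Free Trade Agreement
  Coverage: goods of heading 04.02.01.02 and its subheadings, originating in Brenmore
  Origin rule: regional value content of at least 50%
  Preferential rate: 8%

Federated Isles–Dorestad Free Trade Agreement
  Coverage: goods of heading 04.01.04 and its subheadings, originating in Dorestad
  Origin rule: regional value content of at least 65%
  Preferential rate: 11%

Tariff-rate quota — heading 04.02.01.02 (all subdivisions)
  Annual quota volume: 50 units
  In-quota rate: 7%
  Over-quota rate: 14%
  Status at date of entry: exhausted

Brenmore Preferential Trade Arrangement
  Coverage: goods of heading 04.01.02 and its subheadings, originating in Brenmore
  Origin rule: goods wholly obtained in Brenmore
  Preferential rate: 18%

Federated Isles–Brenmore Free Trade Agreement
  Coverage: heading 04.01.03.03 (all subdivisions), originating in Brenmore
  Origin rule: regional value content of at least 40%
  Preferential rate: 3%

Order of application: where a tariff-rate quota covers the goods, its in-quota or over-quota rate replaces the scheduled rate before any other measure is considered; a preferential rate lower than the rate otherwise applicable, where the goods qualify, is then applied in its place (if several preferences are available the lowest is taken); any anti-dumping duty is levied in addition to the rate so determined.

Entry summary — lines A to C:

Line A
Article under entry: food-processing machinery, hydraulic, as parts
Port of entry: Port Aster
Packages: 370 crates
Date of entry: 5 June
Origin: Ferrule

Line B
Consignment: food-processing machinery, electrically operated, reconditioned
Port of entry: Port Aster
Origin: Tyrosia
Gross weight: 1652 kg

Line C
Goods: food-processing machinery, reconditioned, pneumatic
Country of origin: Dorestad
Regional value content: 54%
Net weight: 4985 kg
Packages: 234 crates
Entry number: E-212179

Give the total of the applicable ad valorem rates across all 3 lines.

100%

Line A: food-processing → 04.01; hydraulic → 04.01.03; as parts → 04.01.03.01. Scheduled 32%. anti-dumping (Ferrule, 04.01.03): +13%; total 32% + 13% = 45%. → 45%.
Line B: food-processing → 04.01; electrically operated → 04.01.02; reconditioned → 04.01.02.01. Scheduled 28%. No special measure applies. → 28%.
Line C: food-processing → 04.01; pneumatic → 04.01.04; reconditioned → 04.01.04.03. Scheduled 27%. Dorestad agreement on 04.01.04: RVC < 65%. → 27%.
Sum: 45% + 28% + 27% = 100%.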